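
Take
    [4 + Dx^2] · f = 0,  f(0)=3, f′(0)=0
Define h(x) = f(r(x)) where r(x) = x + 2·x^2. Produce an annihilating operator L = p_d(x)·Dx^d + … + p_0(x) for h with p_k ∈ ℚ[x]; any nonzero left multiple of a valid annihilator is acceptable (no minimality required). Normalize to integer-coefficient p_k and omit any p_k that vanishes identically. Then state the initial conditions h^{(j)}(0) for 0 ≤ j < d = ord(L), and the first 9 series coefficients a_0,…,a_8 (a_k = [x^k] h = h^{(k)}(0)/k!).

L = (4 + 48·x + 192·x^2 + 256·x^3) - 4·Dx + (1 + 4·x)·Dx^2  (order 2).
h: a_k = 3, 0, -6, -24, -22, 16, 716/15, 304/5, 1682/105, …
ICs: h(0) = 3, h′(0) = 0.

f: a_k = 3, 0, -6, 0, 2, 0, -4/15, 0, 2/105, …
Substitute x→r, Dx→(1/r')Dx; clear ⇒ L₀.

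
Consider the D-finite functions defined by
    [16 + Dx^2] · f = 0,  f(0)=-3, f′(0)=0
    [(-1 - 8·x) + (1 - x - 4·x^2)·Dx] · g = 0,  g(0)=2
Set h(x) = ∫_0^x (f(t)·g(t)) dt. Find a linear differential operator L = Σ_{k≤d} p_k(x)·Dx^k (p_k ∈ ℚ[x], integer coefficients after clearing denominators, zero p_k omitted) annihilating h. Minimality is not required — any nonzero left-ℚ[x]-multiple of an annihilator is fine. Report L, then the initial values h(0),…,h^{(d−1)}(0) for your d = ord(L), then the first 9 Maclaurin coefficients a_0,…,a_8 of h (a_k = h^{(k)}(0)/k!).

L = (-8 + 16·x + 64·x^2)·Dx + (2 + 16·x)·Dx^2 + (-1 + x + 4·x^2)·Dx^3  (order 3).
h: a_k = 0, -6, -3, 6, -3/2, 2/5, -11/3, 302/105, -509/60, …
ICs: h(0) = 0, h′(0) = -6, h′′(0) = -6.

f: a_k = -3, 0, 24, 0, -32, 0, 256/15, 0, -512/105, …
g: a_k = 2, 2, 10, 18, 58, 130, 362, 882, 2330, …
Product ⇒ symmetric product L₀, ord ≤ 2.
h=∫h₀ ⇒ L = L₀·Dx.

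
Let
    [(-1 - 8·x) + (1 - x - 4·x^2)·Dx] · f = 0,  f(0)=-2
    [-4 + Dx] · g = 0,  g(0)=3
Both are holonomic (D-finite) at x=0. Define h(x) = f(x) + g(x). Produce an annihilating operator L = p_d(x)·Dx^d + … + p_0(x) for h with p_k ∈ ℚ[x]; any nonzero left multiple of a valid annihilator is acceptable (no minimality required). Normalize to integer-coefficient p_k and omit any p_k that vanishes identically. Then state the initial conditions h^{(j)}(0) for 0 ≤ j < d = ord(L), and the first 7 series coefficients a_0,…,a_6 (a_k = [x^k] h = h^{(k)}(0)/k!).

f: a_k = -2, -2, -10, -18, -58, -130, -362, …
g: a_k = 3, 12, 24, 32, 32, 128/5, 256/15, …
h₀=f+g: left-lcm gives L₀, ord ≤ 2.
L = (-24 + 16·x - 576·x^2 - 512·x^3) + (-6 + 56·x + 208·x^2 - 128·x^3 - 256·x^4)·Dx + (3 - 15·x - 16·x^2 + 64·x^3 + 64·x^4)·Dx^2  (order 2).
h: a_k = 1, 10, 14, 14, -26, -522/5, -5174/15, …
ICs: h(0) = 1, h′(0) = 10.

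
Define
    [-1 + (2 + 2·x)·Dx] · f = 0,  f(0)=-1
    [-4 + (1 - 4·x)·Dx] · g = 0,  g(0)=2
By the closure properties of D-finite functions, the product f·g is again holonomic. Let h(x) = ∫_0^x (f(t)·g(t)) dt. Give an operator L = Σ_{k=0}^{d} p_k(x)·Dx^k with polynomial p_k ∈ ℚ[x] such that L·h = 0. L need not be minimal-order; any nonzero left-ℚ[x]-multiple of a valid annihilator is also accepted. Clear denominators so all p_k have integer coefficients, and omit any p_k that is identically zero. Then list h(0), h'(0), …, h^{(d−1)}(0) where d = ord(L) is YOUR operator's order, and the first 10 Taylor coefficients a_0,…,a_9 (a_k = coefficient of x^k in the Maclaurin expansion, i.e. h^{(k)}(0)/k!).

f: a_k = -1, -1/2, 1/8, -1/16, 5/128, -7/256, 21/1024, -33/2048, 429/32768, -715/65536, …
g: a_k = 2, 8, 32, 128, 512, 2048, 8192, 32768, 131072, 524288, …
f·g: L₀ = L_f ⊗_s L_g, ord ≤ 1·1.
∫: right-multiply L₀ by Dx.
L = (9 + 4·x)·Dx + (-2 + 6·x + 8·x^2)·Dx^2  (order 2).
h: a_k = 0, -2, -9/2, -143/12, -1145/32, -7327/64, -293087/768, -4689371/3584, -37515001/8192, -2400959635/147456, …
ICs: h(0) = 0, h′(0) = -2.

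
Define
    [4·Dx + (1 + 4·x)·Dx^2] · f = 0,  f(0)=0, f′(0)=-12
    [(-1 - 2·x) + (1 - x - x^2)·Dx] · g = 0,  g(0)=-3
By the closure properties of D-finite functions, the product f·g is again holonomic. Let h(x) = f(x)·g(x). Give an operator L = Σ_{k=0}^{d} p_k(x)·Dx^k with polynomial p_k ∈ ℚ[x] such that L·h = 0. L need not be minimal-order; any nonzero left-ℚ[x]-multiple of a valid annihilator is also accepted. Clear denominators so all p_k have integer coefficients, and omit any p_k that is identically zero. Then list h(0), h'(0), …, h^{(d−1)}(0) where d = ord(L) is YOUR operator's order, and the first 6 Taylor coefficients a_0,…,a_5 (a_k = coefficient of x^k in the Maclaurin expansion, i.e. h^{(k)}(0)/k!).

f: a_k = 0, -12, 24, -64, 192, -3072/5, …
g: a_k = -3, -3, -6, -9, -15, -24, …
h₀=f·g: eliminate ⇒ L₀, order ≤ 2·1.
L = (6 + 16·x) + (-2 + 16·x + 20·x^2)·Dx + (-1 - 3·x + 5·x^2 + 4·x^3)·Dx^2  (order 2).
h: a_k = 0, 36, -36, 192, -420, 8076/5, …
ICs: h(0) = 0, h′(0) = 36.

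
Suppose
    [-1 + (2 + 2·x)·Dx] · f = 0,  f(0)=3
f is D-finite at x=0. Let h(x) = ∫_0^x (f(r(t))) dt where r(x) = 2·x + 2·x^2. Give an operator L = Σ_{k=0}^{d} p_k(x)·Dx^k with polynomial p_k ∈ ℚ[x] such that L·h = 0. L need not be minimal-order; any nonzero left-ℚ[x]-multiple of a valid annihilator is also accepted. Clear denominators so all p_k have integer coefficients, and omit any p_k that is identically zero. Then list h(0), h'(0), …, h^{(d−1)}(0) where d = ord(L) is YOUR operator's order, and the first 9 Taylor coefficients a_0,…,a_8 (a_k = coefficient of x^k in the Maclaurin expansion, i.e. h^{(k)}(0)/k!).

f: a_k = 3, 3/2, -3/8, 3/16, -15/128, 21/256, -63/1024, 99/2048, -1287/32768, …
f∘r: x↦r, Dx↦Dx/r' in L_f ⇒ L₀.
Integrate: L := L₀·Dx.
L = (-1 - 2·x)·Dx + (1 + 2·x + 2·x^2)·Dx^2  (order 2).
h: a_k = 0, 3, 3/2, 1/2, -3/8, 9/40, -1/16, -9/112, 21/128, …
ICs: h(0) = 0, h′(0) = 3.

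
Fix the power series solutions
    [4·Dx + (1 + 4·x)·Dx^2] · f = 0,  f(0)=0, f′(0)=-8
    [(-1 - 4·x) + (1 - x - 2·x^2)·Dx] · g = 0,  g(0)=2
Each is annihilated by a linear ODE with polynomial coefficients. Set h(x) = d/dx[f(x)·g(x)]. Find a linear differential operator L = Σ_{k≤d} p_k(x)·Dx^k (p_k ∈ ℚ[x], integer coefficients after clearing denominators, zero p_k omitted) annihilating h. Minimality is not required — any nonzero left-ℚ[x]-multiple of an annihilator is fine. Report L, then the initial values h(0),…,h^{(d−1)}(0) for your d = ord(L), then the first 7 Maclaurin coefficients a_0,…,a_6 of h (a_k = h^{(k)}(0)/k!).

f: a_k = 0, -8, 16, -128/3, 128, -2048/5, 4096/3, …
g: a_k = 2, 2, 6, 10, 22, 42, 86, …
L₀ := L_f ⊗_s L_g (sym. prod.), ord ≤ 2.
h=h₀': d/dx-closure on L₀ ⇒ L.
L = (36 + 144·x + 288·x^2) + (-1 + 24·x + 168·x^2 + 224·x^3)·Dx + (-1 - 7·x - 6·x^2 + 32·x^3 + 32·x^4)·Dx^2  (order 2).
h: a_k = -16, 32, -304, 2240/3, -4176, 68064/5, -306736/5, …
ICs: h(0) = -16, h′(0) = 32.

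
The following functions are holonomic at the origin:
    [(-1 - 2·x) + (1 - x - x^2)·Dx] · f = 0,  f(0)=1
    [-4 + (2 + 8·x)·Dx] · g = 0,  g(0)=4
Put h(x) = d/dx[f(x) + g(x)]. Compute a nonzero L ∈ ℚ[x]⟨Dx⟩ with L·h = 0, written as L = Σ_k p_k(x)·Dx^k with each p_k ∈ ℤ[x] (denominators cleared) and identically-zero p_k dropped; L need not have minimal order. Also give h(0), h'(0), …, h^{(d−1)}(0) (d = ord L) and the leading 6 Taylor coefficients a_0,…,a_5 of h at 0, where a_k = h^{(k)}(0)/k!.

f: a_k = 1, 1, 2, 3, 5, 8, …
g: a_k = 4, 8, -8, 16, -40, 112, …
Weyl lclm of L_f,L_g ⇒ L₀ (ord ≤ 2).
Derive L from L₀ (diff closure).
L = (-42 - 132·x - 204·x^2 - 96·x^3 - 60·x^4) + (-3 - 96·x - 384·x^2 - 540·x^3 - 354·x^4 - 180·x^5)·Dx + (3 + 21·x + 33·x^2 - 26·x^3 - 78·x^4 - 98·x^5 - 40·x^6)·Dx^2  (order 2).
h: a_k = 9, -12, 57, -140, 600, -1938, …
ICs: h(0) = 9, h′(0) = -12.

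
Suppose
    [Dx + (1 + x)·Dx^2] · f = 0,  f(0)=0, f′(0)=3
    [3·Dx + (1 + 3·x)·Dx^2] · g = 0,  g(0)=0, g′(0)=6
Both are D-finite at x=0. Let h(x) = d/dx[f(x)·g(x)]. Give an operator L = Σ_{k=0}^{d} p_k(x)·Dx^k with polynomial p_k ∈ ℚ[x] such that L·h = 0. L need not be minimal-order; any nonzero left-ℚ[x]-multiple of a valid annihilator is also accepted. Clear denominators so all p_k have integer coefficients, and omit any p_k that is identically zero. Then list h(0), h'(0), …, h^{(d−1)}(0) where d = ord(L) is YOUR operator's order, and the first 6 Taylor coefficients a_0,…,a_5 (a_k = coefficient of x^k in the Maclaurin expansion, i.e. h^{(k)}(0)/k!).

L = (30 + 72·x + 54·x^2) + (76 + 354·x + 540·x^2 + 270·x^3)·Dx + (29 + 200·x + 486·x^2 + 504·x^3 + 189·x^4)·Dx^2 + (2 + 19·x + 68·x^2 + 114·x^3 + 90·x^4 + 27·x^5)·Dx^3  (order 3).
h: a_k = 0, 36, -108, 294, -810, 11421/5, …
ICs: h(0) = 0, h′(0) = 36, h′′(0) = -216.

f: a_k = 0, 3, -3/2, 1, -3/4, 3/5, …
g: a_k = 0, 6, -9, 18, -81/2, 486/5, …
Sym-product of L_f,L_g gives L₀ (≤ ord 4).
h₀' ⇒ L via d/dx closure of L₀.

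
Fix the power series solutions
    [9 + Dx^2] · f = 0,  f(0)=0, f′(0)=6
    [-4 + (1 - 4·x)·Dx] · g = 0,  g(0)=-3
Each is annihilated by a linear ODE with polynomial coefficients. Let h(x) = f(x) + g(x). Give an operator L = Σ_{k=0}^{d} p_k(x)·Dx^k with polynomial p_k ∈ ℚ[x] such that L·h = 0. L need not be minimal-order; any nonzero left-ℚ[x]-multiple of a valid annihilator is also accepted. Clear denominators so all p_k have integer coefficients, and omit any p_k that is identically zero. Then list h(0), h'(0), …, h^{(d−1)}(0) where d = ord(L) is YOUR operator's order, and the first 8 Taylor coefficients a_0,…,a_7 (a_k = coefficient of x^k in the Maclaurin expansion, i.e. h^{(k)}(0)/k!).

L = (-3780 + 2592·x - 5184·x^2) + (369 - 2124·x + 3888·x^2 - 5184·x^3)·Dx + (-420 + 288·x - 576·x^2)·Dx^2 + (41 - 236·x + 432·x^2 - 576·x^3)·Dx^3  (order 3).
h: a_k = -3, -6, -48, -201, -768, -61359/20, -12288, -13762803/280, …
ICs: h(0) = -3, h′(0) = -6, h′′(0) = -96.

f: a_k = 0, 6, 0, -9, 0, 81/20, 0, -243/280, …
g: a_k = -3, -12, -48, -192, -768, -3072, -12288, -49152, …
f+g: L₀ = lclm(L_f,L_g), ord ≤ 2+1.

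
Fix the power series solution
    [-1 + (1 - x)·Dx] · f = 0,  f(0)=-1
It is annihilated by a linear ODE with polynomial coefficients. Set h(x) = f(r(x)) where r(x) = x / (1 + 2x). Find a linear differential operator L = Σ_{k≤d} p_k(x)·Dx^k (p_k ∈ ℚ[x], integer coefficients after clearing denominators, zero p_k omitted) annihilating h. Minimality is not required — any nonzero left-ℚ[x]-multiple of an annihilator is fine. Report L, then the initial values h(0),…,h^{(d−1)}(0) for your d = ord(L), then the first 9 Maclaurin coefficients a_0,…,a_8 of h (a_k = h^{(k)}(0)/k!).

f: a_k = -1, -1, -1, -1, -1, -1, -1, -1, -1, …
L₀ from L_f via x↦r, Dx↦r'^{-1}Dx.
L = -1 + (1 + 3·x + 2·x^2)·Dx  (order 1).
h: a_k = -1, -1, 1, -1, 1, -1, 1, -1, 1, …
ICs: h(0) = -1.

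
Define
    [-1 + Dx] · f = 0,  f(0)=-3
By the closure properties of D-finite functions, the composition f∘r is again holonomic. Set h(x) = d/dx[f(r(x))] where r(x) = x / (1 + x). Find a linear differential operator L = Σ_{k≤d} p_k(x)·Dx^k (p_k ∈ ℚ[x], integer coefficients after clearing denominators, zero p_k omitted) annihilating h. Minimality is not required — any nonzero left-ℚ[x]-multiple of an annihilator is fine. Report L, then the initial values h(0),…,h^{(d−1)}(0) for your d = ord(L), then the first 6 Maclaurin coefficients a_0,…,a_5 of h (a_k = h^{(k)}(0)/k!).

L = (-1 - 2·x) + (-1 - 2·x - x^2)·Dx  (order 1).
h: a_k = -3, 3, -3/2, -1/2, 19/8, -151/40, …
ICs: h(0) = -3.

f: a_k = -3, -3, -3/2, -1/2, -1/8, -1/40, …
h₀=f(r): pull back L_f along r ⇒ L₀.
h=h₀': d/dx-closure on L₀ ⇒ L.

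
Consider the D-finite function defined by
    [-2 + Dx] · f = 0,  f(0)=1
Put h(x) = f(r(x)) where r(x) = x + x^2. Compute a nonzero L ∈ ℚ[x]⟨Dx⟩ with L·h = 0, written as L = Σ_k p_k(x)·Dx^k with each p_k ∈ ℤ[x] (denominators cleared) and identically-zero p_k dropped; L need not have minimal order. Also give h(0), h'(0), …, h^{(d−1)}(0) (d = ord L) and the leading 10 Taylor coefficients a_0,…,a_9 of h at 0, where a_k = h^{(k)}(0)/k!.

L = (-2 - 4·x) + Dx  (order 1).
h: a_k = 1, 2, 4, 16/3, 20/3, 104/15, 304/45, 1856/315, 1528/315, 2096/567, …
ICs: h(0) = 1.

f: a_k = 1, 2, 2, 4/3, 2/3, 4/15, 4/45, 8/315, 2/315, 4/2835, …
L₀ from L_f via x↦r, Dx↦r'^{-1}Dx.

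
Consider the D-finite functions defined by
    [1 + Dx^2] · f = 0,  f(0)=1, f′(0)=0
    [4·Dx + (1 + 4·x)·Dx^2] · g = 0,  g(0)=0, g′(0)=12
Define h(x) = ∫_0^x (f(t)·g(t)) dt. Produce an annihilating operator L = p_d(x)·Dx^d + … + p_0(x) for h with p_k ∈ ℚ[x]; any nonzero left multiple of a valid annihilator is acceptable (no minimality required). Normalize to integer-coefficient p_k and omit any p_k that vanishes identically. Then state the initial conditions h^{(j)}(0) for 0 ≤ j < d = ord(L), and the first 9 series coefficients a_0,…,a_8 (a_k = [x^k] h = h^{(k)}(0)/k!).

f: a_k = 1, 0, -1/2, 0, 1/24, 0, -1/720, 0, 1/40320, …
g: a_k = 0, 12, -24, 64, -192, 3072/5, -2048, 49152/7, -24576, …
Product ⇒ symmetric product L₀, ord ≤ 4.
Integrate: L := L₀·Dx.
L = (-147 - 144·x - 224·x^2 + 256·x^3 + 256·x^4)·Dx + (-56 - 160·x + 384·x^2 + 512·x^3)·Dx^2 + (-150 - 160·x - 192·x^2 + 512·x^3 + 512·x^4)·Dx^3 + (-56 - 160·x + 384·x^2 + 512·x^3)·Dx^4 + (-3 - 16·x + 32·x^2 + 256·x^3 + 256·x^4)·Dx^5  (order 5).
h: a_k = 0, 0, 6, -8, 29/2, -36, 1943/20, -279, 940403/1120, …
ICs: h(0) = 0, h′(0) = 0, h′′(0) = 12, h′′′(0) = -48, h′′′′(0) = 348.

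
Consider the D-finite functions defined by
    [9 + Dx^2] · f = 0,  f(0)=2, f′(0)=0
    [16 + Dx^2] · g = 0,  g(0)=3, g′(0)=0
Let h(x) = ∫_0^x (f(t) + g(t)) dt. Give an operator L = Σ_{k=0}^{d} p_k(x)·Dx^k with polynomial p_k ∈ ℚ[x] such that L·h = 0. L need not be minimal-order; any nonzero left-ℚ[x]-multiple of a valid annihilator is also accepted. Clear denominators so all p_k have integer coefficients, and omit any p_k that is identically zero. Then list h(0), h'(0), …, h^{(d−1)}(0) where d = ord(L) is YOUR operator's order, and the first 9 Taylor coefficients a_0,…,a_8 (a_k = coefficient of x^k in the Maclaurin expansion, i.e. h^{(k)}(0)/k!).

f: a_k = 2, 0, -9, 0, 27/4, 0, -81/40, 0, 729/2240, …
g: a_k = 3, 0, -24, 0, 32, 0, -256/15, 0, 512/105, …
Sum ⇒ L₀ = lclm(L_f,L_g) in ℚ(x)⟨Dx⟩.
∫: right-multiply L₀ by Dx.
L = 144·Dx + 25·Dx^3 + Dx^5  (order 5).
h: a_k = 0, 5, 0, -11, 0, 31/4, 0, -2291/840, 0, …
ICs: h(0) = 0, h′(0) = 5, h′′(0) = 0, h′′′(0) = -66, h′′′′(0) = 0.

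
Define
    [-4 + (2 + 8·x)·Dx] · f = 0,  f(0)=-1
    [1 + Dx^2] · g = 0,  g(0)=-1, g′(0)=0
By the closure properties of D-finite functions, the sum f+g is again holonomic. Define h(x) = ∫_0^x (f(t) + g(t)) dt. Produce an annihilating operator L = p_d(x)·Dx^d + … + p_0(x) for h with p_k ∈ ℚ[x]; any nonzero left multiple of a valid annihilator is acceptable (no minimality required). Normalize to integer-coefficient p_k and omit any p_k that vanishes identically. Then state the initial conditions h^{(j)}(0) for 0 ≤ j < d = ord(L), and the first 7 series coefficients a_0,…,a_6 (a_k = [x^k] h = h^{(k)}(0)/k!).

L = (-26 - 16·x - 32·x^2)·Dx + (-3 - 4·x + 48·x^2 + 64·x^3)·Dx^2 + (-26 - 16·x - 32·x^2)·Dx^3 + (-3 - 4·x + 48·x^2 + 64·x^3)·Dx^4  (order 4).
h: a_k = 0, -2, -1, 5/6, -1, 239/120, -14/3, …
ICs: h(0) = 0, h′(0) = -2, h′′(0) = -2, h′′′(0) = 5.

f: a_k = -1, -2, 2, -4, 10, -28, 84, …
g: a_k = -1, 0, 1/2, 0, -1/24, 0, 1/720, …
h₀=f+g: left-lcm gives L₀, ord ≤ 3.
h=∫h₀ ⇒ L = L₀·Dx.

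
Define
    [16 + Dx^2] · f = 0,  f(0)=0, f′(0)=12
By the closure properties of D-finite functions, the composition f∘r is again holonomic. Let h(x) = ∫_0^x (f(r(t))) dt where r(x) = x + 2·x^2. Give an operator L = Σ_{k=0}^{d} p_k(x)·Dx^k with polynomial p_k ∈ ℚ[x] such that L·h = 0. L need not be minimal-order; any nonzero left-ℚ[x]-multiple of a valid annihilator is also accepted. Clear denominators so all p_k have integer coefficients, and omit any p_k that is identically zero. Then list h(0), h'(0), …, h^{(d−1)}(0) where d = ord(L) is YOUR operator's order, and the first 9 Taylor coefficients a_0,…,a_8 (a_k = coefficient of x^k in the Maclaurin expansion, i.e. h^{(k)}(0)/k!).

f: a_k = 0, 12, 0, -32, 0, 128/5, 0, -1024/105, 0, …
h₀=f(r): pull back L_f along r ⇒ L₀.
h=∫₀ˣh₀: take L = L₀·Dx.
L = (16 + 192·x + 768·x^2 + 1024·x^3)·Dx - 4·Dx^2 + (1 + 4·x)·Dx^3  (order 3).
h: a_k = 0, 0, 6, 8, -8, -192/5, -896/15, 0, 13312/105, …
ICs: h(0) = 0, h′(0) = 0, h′′(0) = 12.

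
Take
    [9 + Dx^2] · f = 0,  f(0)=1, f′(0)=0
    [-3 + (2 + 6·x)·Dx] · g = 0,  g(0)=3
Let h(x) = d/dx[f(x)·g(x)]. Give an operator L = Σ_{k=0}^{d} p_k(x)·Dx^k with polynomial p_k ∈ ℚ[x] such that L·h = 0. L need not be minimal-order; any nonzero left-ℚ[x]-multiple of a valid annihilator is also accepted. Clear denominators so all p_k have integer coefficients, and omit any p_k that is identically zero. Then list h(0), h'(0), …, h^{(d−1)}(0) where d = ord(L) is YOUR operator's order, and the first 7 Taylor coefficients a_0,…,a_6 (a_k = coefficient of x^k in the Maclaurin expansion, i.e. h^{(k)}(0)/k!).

L = (477 + 3888·x + 11016·x^2 + 15552·x^3 + 11664·x^4) + (-12 - 324·x - 1296·x^2 - 1296·x^3)·Dx + (28 + 264·x + 972·x^2 + 1728·x^3 + 1296·x^4)·Dx^2  (order 2).
h: a_k = 9/2, -135/4, -729/16, 2025/32, 15795/256, -254421/2560, 2046303/10240, …
ICs: h(0) = 9/2, h′(0) = -135/4.

f: a_k = 1, 0, -9/2, 0, 27/8, 0, -81/80, …
g: a_k = 3, 9/2, -27/8, 81/16, -1215/128, 5103/256, -45927/1024, …
Sym-product of L_f,L_g gives L₀ (≤ ord 2).
Derive L from L₀ (diff closure).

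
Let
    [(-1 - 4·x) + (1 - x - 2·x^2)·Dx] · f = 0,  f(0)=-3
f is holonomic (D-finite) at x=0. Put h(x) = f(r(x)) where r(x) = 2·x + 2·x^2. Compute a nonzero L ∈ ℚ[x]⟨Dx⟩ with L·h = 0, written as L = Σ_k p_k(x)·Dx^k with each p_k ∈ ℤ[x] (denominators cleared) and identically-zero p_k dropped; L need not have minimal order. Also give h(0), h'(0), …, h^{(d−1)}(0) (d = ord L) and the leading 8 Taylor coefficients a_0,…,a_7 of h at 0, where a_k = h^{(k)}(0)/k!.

f: a_k = -3, -3, -9, -15, -33, -63, -129, -255, …
h₀=f(r): pull back L_f along r ⇒ L₀.
L = (2 + 20·x + 48·x^2 + 32·x^3) + (-1 + 2·x + 10·x^2 + 16·x^3 + 8·x^4)·Dx  (order 1).
h: a_k = -3, -6, -42, -192, -924, -4488, -21624, -104448, …
ICs: h(0) = -3.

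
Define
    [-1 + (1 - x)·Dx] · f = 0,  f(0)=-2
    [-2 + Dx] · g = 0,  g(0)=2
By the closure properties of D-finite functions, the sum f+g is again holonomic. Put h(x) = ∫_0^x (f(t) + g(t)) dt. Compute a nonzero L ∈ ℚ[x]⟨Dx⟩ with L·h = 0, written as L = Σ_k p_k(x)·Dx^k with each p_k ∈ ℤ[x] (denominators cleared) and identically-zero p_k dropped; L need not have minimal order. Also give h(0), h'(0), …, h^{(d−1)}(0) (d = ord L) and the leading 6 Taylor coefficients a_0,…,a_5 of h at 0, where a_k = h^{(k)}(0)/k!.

L = -4·x·Dx + (-2 + 8·x - 4·x^2)·Dx^2 + (1 - 3·x + 2·x^2)·Dx^3  (order 3).
h: a_k = 0, 0, 1, 2/3, 1/6, -2/15, …
ICs: h(0) = 0, h′(0) = 0, h′′(0) = 2.

f: a_k = -2, -2, -2, -2, -2, -2, …
g: a_k = 2, 4, 4, 8/3, 4/3, 8/15, …
Sum ⇒ L₀ = lclm(L_f,L_g) in ℚ(x)⟨Dx⟩.
∫: right-multiply L₀ by Dx.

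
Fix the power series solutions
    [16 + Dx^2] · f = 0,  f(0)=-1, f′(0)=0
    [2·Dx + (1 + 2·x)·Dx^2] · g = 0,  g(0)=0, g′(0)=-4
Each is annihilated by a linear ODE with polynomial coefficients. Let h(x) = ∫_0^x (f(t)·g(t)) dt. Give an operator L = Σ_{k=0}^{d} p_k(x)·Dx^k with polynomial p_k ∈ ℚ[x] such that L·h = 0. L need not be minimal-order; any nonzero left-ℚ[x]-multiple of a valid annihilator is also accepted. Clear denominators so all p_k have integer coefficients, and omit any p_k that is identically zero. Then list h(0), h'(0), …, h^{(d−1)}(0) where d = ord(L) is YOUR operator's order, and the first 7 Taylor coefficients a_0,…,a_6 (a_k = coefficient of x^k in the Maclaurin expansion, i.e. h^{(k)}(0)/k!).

L = (2688 + 27648·x + 93184·x^2 + 131072·x^3 + 65536·x^4)·Dx + (896 + 5888·x + 12288·x^2 + 8192·x^3)·Dx^2 + (408 + 3712·x + 11904·x^2 + 16384·x^3 + 8192·x^4)·Dx^3 + (56 + 368·x + 768·x^2 + 512·x^3)·Dx^4 + (15 + 124·x + 380·x^2 + 512·x^3 + 256·x^4)·Dx^5  (order 5).
h: a_k = 0, 0, 2, -4/3, -20/3, 24/5, 32/15, …
ICs: h(0) = 0, h′(0) = 0, h′′(0) = 4, h′′′(0) = -8, h′′′′(0) = -160.

f: a_k = -1, 0, 8, 0, -32/3, 0, 256/45, …
g: a_k = 0, -4, 4, -16/3, 8, -64/5, 64/3, …
h₀=f·g: eliminate ⇒ L₀, order ≤ 2·2.
h=∫h₀ ⇒ L = L₀·Dx.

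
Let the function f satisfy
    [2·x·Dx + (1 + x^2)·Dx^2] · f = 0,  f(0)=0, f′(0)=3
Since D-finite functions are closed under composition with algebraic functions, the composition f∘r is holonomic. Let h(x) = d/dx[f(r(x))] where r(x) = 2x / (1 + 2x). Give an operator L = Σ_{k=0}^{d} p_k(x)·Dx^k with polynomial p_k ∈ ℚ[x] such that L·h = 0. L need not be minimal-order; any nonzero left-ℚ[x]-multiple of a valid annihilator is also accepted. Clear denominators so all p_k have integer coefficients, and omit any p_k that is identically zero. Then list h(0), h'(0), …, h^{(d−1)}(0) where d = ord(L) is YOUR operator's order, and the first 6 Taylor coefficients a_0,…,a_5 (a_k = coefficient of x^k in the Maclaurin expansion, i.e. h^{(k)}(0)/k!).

f: a_k = 0, 3, 0, -1, 0, 3/5, …
Change of var in L_f (x↦r) gives L₀.
h=h₀': d/dx-closure on L₀ ⇒ L.
L = (4 + 16·x) + (1 + 4·x + 8·x^2)·Dx  (order 1).
h: a_k = 6, -24, 48, 0, -384, 1536, …
ICs: h(0) = 6.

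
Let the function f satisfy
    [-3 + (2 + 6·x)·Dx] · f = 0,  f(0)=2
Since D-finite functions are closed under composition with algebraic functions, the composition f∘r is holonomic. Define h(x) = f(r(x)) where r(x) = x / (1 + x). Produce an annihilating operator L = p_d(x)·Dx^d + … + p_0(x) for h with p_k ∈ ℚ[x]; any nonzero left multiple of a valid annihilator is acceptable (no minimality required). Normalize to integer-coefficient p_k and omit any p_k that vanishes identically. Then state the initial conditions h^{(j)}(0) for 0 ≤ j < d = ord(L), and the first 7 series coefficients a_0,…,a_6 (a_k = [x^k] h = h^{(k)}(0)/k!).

f: a_k = 2, 3, -9/4, 27/8, -405/64, 1701/128, -15309/512, …
Substitute x→r, Dx→(1/r')Dx; clear ⇒ L₀.
L = -3 + (2 + 10·x + 8·x^2)·Dx  (order 1).
h: a_k = 2, 3, -21/4, 87/8, -1677/64, 9069/128, -106305/512, …
ICs: h(0) = 2.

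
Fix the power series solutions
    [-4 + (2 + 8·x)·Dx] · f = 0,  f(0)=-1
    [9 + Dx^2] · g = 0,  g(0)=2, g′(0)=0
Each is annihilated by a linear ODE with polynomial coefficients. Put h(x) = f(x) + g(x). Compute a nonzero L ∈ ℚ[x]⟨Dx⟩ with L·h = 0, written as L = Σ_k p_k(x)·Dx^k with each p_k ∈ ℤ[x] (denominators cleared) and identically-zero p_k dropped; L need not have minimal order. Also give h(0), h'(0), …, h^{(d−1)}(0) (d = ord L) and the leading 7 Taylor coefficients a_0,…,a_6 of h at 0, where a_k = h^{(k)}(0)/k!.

f: a_k = -1, -2, 2, -4, 10, -28, 84, …
g: a_k = 2, 0, -9, 0, 27/4, 0, -81/40, …
f+g: L₀ = lclm(L_f,L_g), ord ≤ 1+2.
L = (-378 - 1296·x - 2592·x^2) + (45 + 828·x + 3888·x^2 + 5184·x^3)·Dx + (-42 - 144·x - 288·x^2)·Dx^2 + (5 + 92·x + 432·x^2 + 576·x^3)·Dx^3  (order 3).
h: a_k = 1, -2, -7, -4, 67/4, -28, 3279/40, …
ICs: h(0) = 1, h′(0) = -2, h′′(0) = -14.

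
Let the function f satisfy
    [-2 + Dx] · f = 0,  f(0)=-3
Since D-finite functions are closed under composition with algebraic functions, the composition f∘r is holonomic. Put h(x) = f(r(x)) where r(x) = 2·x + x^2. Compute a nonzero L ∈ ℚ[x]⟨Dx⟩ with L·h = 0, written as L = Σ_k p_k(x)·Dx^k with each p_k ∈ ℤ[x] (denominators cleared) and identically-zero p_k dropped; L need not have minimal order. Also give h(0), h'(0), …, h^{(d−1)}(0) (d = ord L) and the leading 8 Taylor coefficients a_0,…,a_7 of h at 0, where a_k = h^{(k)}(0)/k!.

L = (-4 - 4·x) + Dx  (order 1).
h: a_k = -3, -12, -30, -56, -86, -568/5, -1996/15, -2960/21, …
ICs: h(0) = -3.

f: a_k = -3, -6, -6, -4, -2, -4/5, -4/15, -8/105, …
L₀ from L_f via x↦r, Dx↦r'^{-1}Dx.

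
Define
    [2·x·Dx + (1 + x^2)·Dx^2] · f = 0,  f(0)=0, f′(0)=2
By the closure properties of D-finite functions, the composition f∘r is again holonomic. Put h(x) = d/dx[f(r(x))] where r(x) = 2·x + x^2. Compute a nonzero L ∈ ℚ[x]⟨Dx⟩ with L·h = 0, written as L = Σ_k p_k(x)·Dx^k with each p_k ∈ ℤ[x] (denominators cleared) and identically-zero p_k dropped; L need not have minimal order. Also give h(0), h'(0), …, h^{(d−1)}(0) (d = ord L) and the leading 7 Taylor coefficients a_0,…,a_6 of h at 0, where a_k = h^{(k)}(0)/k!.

f: a_k = 0, 2, 0, -2/3, 0, 2/5, 0, …
L₀ from L_f via x↦r, Dx↦r'^{-1}Dx.
h=h₀': d/dx-closure on L₀ ⇒ L.
L = (-1 + 8·x + 16·x^2 + 12·x^3 + 3·x^4) + (1 + x + 4·x^2 + 8·x^3 + 5·x^4 + x^5)·Dx  (order 1).
h: a_k = 4, 4, -16, -32, 44, 188, -32, …
ICs: h(0) = 4.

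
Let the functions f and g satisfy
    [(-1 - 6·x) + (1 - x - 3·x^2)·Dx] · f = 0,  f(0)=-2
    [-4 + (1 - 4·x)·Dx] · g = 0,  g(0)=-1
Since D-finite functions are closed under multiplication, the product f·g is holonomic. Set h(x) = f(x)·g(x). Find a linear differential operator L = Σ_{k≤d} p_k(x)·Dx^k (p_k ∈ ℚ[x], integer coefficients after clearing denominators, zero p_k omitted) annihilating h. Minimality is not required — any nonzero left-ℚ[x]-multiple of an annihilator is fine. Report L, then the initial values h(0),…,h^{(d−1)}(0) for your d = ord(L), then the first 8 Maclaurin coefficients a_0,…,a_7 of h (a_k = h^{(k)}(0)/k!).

L = (-5 + 2·x + 36·x^2) + (1 - 5·x + x^2 + 12·x^3)·Dx  (order 1).
h: a_k = 2, 10, 48, 206, 862, 3528, 14306, 57658, …
ICs: h(0) = 2.

f: a_k = -2, -2, -8, -14, -38, -80, -194, -434, …
g: a_k = -1, -4, -16, -64, -256, -1024, -4096, -16384, …
L₀ := L_f ⊗_s L_g (sym. prod.), ord ≤ 1.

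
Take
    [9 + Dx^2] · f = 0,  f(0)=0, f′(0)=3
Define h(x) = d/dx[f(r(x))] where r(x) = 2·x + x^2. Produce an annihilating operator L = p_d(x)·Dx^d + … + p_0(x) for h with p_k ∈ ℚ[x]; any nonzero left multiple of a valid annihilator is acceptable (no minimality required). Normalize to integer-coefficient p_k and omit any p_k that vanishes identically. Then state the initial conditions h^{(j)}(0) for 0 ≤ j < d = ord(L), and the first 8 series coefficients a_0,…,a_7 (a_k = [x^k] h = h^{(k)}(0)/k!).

f: a_k = 0, 3, 0, -9/2, 0, 81/40, 0, -243/560, …
Change of var in L_f (x↦r) gives L₀.
Derive L from L₀ (diff closure).
L = (39 + 144·x + 216·x^2 + 144·x^3 + 36·x^4) + (-3 - 3·x)·Dx + (1 + 2·x + x^2)·Dx^2  (order 2).
h: a_k = 6, 6, -108, -216, 189, 945, 3726/5, -4536/5, …
ICs: h(0) = 6, h′(0) = 6.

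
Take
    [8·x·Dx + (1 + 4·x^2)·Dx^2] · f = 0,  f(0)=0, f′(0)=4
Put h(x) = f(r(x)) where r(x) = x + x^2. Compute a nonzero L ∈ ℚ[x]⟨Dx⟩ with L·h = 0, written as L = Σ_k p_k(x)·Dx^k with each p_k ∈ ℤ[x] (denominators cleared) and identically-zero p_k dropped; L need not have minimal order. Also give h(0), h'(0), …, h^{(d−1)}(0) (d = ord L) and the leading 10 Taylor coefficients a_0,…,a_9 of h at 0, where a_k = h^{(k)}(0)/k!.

L = (-2 + 8·x + 32·x^2 + 48·x^3 + 24·x^4)·Dx + (1 + 2·x + 4·x^2 + 16·x^3 + 20·x^4 + 8·x^5)·Dx^2  (order 2).
h: a_k = 0, 4, 4, -16/3, -16, -16/5, 176/3, 640/7, -128, -5312/9, …
ICs: h(0) = 0, h′(0) = 4.

f: a_k = 0, 4, 0, -16/3, 0, 64/5, 0, -256/7, 0, 1024/9, …
Change of var in L_f (x↦r) gives L₀.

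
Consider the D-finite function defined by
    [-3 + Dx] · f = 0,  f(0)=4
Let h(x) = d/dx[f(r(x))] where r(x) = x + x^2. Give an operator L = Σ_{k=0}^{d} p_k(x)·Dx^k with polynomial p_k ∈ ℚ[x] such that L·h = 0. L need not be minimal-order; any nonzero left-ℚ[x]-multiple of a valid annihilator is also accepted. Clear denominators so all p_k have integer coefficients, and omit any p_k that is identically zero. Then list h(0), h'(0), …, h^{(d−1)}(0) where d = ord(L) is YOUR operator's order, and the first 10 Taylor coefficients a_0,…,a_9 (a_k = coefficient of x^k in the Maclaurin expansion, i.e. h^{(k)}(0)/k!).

f: a_k = 4, 12, 18, 18, 27/2, 81/10, 81/20, 243/140, 729/1120, 243/1120, …
f∘r: x↦r, Dx↦Dx/r' in L_f ⇒ L₀.
Derive L from L₀ (diff closure).
L = (5 + 12·x + 12·x^2) + (-1 - 2·x)·Dx  (order 1).
h: a_k = 12, 60, 162, 342, 1161/2, 8613/10, 4509/4, 188217/140, 1646811/1120, 1678239/1120, …
ICs: h(0) = 12.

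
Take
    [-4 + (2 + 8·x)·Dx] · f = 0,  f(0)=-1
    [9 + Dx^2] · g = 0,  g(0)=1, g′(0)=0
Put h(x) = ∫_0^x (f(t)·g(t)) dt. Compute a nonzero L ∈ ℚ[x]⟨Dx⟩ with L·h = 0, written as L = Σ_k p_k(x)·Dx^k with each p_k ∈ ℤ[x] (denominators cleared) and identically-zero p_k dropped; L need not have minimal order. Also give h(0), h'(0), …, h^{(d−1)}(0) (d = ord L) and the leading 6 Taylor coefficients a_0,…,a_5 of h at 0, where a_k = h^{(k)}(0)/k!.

L = (21 + 72·x + 144·x^2)·Dx + (-4 - 16·x)·Dx^2 + (1 + 8·x + 16·x^2)·Dx^3  (order 3).
h: a_k = 0, -1, -1, 13/6, 5/4, -19/40, …
ICs: h(0) = 0, h′(0) = -1, h′′(0) = -2.

f: a_k = -1, -2, 2, -4, 10, -28, …
g: a_k = 1, 0, -9/2, 0, 27/8, 0, …
L₀ := L_f ⊗_s L_g (sym. prod.), ord ≤ 2.
h=∫₀ˣh₀: take L = L₀·Dx.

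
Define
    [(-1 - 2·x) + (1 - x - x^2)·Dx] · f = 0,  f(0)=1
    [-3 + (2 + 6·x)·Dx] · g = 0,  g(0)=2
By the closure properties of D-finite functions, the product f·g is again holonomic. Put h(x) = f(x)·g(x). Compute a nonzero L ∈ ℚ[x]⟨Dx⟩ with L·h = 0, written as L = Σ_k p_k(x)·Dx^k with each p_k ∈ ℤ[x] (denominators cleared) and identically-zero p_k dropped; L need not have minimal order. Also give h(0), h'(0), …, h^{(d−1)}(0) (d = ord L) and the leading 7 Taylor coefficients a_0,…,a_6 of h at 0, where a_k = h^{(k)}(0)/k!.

f: a_k = 1, 1, 2, 3, 5, 8, 13, …
g: a_k = 2, 3, -9/4, 27/8, -405/64, 1701/128, -15309/512, …
L₀ := L_f ⊗_s L_g (sym. prod.), ord ≤ 1.
L = (5 + 7·x + 9·x^2) + (-2 - 4·x + 8·x^2 + 6·x^3)·Dx  (order 1).
h: a_k = 2, 5, 19/4, 105/8, 739/64, 4859/128, 10039/512, …
ICs: h(0) = 2.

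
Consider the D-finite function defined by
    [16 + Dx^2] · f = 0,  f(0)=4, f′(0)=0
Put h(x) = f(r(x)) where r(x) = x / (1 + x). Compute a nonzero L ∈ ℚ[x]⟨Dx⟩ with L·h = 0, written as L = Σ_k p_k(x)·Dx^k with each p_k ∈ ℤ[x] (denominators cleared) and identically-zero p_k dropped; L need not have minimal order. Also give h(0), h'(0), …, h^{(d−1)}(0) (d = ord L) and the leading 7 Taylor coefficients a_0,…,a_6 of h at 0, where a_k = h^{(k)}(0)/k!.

L = 16 + (2 + 6·x + 6·x^2 + 2·x^3)·Dx + (1 + 4·x + 6·x^2 + 4·x^3 + x^4)·Dx^2  (order 2).
h: a_k = 4, 0, -32, 64, -160/3, -128/3, 10976/45, …
ICs: h(0) = 4, h′(0) = 0.

f: a_k = 4, 0, -32, 0, 128/3, 0, -1024/45, …
Substitute x→r, Dx→(1/r')Dx; clear ⇒ L₀.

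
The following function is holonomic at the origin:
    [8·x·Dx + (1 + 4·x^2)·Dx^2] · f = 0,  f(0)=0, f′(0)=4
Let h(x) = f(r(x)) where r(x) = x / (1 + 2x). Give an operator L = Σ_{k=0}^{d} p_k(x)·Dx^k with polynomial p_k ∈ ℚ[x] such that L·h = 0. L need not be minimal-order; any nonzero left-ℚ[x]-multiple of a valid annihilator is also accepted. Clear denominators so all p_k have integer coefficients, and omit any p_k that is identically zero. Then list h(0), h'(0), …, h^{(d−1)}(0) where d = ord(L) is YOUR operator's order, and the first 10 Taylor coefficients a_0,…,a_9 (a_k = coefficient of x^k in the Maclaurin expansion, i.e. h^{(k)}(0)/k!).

L = (4 + 16·x)·Dx + (1 + 4·x + 8·x^2)·Dx^2  (order 2).
h: a_k = 0, 4, -8, 32/3, 0, -256/5, 512/3, -2048/7, 0, 16384/9, …
ICs: h(0) = 0, h′(0) = 4.

f: a_k = 0, 4, 0, -16/3, 0, 64/5, 0, -256/7, 0, 1024/9, …
f∘r: x↦r, Dx↦Dx/r' in L_f ⇒ L₀.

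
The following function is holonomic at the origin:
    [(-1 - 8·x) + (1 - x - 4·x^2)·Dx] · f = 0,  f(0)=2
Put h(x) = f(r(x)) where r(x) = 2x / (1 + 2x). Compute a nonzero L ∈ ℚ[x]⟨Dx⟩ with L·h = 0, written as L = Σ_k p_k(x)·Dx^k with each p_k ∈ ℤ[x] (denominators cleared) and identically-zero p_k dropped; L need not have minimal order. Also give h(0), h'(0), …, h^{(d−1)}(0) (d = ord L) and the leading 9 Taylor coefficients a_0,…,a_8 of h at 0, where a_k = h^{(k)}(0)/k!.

f: a_k = 2, 2, 10, 18, 58, 130, 362, 882, 2330, …
Substitute x→r, Dx→(1/r')Dx; clear ⇒ L₀.
L = (2 + 36·x) + (-1 - 4·x + 12·x^2 + 32·x^3)·Dx  (order 1).
h: a_k = 2, 4, 32, 0, 512, -1024, 10240, -36864, 237568, …
ICs: h(0) = 2.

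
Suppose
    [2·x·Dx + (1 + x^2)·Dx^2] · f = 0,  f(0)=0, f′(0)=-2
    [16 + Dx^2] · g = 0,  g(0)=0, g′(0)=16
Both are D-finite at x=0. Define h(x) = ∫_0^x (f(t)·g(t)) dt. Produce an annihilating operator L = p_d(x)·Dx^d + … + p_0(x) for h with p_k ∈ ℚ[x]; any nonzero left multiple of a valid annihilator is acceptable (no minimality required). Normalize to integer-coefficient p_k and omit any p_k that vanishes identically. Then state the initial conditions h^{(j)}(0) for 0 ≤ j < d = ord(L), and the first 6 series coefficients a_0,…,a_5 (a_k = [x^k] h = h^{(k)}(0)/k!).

f: a_k = 0, -2, 0, 2/3, 0, -2/5, …
g: a_k = 0, 16, 0, -128/3, 0, 512/15, …
Sym-product of L_f,L_g gives L₀ (≤ ord 4).
h=∫h₀ ⇒ L = L₀·Dx.
L = (5440 + 19136·x^2 + 25856·x^4 + 16384·x^6 + 4096·x^8)·Dx + (1152·x + 3200·x^3 + 3072·x^5 + 1024·x^7)·Dx^2 + (612 + 2252·x^2 + 3168·x^4 + 2048·x^6 + 512·x^8)·Dx^3 + (72·x + 200·x^3 + 192·x^5 + 64·x^7)·Dx^4 + (17 + 66·x^2 + 97·x^4 + 64·x^6 + 16·x^8)·Dx^5  (order 5).
h: a_k = 0, 0, 0, -32/3, 0, 96/5, …
ICs: h(0) = 0, h′(0) = 0, h′′(0) = 0, h′′′(0) = -64, h′′′′(0) = 0.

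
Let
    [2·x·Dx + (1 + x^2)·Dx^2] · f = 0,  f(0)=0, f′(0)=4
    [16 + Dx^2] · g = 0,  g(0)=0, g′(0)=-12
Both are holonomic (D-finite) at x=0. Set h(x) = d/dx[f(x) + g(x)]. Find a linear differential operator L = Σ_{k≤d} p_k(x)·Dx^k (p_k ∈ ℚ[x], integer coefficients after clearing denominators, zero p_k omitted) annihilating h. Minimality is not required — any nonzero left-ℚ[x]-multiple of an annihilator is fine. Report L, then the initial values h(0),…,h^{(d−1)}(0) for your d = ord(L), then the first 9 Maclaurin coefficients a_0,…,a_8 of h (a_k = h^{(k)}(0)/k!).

f: a_k = 0, 4, 0, -4/3, 0, 4/5, 0, -4/7, 0, …
g: a_k = 0, -12, 0, 32, 0, -128/5, 0, 1024/105, 0, …
Weyl lclm of L_f,L_g ⇒ L₀ (ord ≤ 4).
Differentiate: ansatz ord ≤ ord L₀ ⇒ L.
L = (64·x + 704·x^3 + 256·x^5) + (112 + 416·x^2 + 432·x^4 + 128·x^6)·Dx + (4·x + 44·x^3 + 16·x^5)·Dx^2 + (7 + 26·x^2 + 27·x^4 + 8·x^6)·Dx^3  (order 3).
h: a_k = -8, 0, 92, 0, -124, 0, 964/15, 0, -1628/105, …
ICs: h(0) = -8, h′(0) = 0, h′′(0) = 184.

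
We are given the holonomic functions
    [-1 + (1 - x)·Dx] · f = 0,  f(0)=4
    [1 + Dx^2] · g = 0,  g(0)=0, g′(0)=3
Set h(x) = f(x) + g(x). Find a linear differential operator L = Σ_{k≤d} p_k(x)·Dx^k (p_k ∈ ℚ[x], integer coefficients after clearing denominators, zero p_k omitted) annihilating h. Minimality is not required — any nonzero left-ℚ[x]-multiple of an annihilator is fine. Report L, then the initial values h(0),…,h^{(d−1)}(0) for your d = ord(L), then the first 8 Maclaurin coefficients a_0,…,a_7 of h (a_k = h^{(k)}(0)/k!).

f: a_k = 4, 4, 4, 4, 4, 4, 4, 4, …
g: a_k = 0, 3, 0, -1/2, 0, 1/40, 0, -1/1680, …
f+g: L₀ = lclm(L_f,L_g), ord ≤ 1+2.
L = (7 - 2·x + x^2) + (-3 + 5·x - 3·x^2 + x^3)·Dx + (7 - 2·x + x^2)·Dx^2 + (-3 + 5·x - 3·x^2 + x^3)·Dx^3  (order 3).
h: a_k = 4, 7, 4, 7/2, 4, 161/40, 4, 6719/1680, …
ICs: h(0) = 4, h′(0) = 7, h′′(0) = 8.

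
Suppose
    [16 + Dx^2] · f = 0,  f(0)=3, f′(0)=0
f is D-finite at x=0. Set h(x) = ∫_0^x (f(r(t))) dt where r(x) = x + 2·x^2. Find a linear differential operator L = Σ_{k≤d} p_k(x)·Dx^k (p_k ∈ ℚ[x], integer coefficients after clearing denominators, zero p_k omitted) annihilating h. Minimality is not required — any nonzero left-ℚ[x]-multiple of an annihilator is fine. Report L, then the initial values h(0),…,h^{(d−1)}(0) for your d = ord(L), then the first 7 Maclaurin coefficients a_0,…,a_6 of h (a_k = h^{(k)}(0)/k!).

f: a_k = 3, 0, -24, 0, 32, 0, -256/15, …
Change of var in L_f (x↦r) gives L₀.
h=∫₀ˣh₀: take L = L₀·Dx.
L = (16 + 192·x + 768·x^2 + 1024·x^3)·Dx - 4·Dx^2 + (1 + 4·x)·Dx^3  (order 3).
h: a_k = 0, 3, 0, -8, -24, -64/5, 128/3, …
ICs: h(0) = 0, h′(0) = 3, h′′(0) = 0.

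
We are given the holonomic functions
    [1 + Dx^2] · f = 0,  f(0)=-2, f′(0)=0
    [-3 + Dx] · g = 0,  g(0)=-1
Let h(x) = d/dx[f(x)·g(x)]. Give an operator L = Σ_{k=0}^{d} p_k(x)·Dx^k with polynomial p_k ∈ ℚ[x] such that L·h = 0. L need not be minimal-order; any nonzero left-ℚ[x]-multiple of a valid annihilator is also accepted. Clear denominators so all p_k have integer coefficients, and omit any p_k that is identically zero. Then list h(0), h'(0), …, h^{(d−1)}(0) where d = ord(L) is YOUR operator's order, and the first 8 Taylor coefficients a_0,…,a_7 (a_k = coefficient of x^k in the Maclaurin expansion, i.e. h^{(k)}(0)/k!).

f: a_k = -2, 0, 1, 0, -1/12, 0, 1/360, 0, …
g: a_k = -1, -3, -9/2, -9/2, -27/8, -81/40, -81/80, -243/560, …
f·g: L₀ = L_f ⊗_s L_g, ord ≤ 2·1.
Derive L from L₀ (diff closure).
L = 10 - 6·Dx + Dx^2  (order 2).
h: a_k = 6, 16, 18, 28/3, -1, -88/15, -83/15, -1054/315, …
ICs: h(0) = 6, h′(0) = 16.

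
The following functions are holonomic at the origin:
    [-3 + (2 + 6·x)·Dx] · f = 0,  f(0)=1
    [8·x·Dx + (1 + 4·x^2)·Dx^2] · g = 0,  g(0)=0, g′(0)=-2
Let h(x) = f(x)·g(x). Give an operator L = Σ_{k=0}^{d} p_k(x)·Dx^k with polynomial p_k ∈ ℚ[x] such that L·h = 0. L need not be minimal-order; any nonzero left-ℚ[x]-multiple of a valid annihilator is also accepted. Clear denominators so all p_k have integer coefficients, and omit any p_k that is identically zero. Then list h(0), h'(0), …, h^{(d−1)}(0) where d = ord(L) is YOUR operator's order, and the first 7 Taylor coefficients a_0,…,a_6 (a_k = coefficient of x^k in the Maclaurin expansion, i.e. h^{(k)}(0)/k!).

f: a_k = 1, 3/2, -9/8, 27/16, -405/128, 1701/256, -15309/1024, …
g: a_k = 0, -2, 0, 8/3, 0, -32/5, 0, …
Product ⇒ symmetric product L₀, ord ≤ 2.
L = (27 - 48·x - 36·x^2) + (-12 - 4·x + 144·x^2 + 144·x^3)·Dx + (4 + 24·x + 52·x^2 + 96·x^3 + 144·x^4)·Dx^2  (order 2).
h: a_k = 0, -2, -3, 59/12, 5/8, -983/320, -11769/640, …
ICs: h(0) = 0, h′(0) = -2.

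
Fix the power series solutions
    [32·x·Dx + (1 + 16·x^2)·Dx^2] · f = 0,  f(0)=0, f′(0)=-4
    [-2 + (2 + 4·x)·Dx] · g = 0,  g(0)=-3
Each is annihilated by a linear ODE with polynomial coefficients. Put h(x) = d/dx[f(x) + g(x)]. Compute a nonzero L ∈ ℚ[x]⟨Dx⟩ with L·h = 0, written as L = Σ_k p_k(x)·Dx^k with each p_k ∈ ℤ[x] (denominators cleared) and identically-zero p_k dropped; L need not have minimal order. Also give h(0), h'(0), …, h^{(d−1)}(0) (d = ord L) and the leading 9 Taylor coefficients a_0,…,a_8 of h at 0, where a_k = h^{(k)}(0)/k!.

L = (-32 - 160·x + 1536·x^2 + 1536·x^3) + (-35 - 128·x + 1312·x^2 + 6144·x^3 + 5376·x^4)·Dx + (-1 + 30·x + 96·x^2 + 576·x^3 + 1792·x^4 + 1536·x^5)·Dx^2  (order 2).
h: a_k = -7, 3, 119/2, 15/2, -8297/8, 189/8, 261451/16, 1287/16, -33573737/128, …
ICs: h(0) = -7, h′(0) = 3.

f: a_k = 0, -4, 0, 64/3, 0, -1024/5, 0, 16384/7, 0, …
g: a_k = -3, -3, 3/2, -3/2, 15/8, -21/8, 63/16, -99/16, 1287/128, …
L₀ := lclm(L_f,L_g); ord L₀ ≤ 2+1.
Derive L from L₀ (diff closure).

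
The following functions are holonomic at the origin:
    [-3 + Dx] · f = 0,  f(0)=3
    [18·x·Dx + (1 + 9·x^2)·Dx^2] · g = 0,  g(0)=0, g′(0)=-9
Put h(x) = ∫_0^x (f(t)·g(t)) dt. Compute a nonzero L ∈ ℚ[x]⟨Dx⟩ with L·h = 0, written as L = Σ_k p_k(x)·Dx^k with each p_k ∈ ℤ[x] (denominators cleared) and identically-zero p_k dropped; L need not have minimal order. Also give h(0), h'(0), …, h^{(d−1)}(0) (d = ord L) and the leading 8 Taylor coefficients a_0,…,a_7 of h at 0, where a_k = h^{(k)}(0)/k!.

f: a_k = 3, 9, 27/2, 27/2, 81/8, 243/40, 243/80, 729/560, …
g: a_k = 0, -9, 0, 27, 0, -729/5, 0, 6561/7, …
h₀=f·g: eliminate ⇒ L₀, order ≤ 1·2.
h=∫₀ˣh₀: take L = L₀·Dx.
L = (9 - 54·x + 81·x^2)·Dx + (-6 + 18·x - 54·x^2)·Dx^2 + (1 + 9·x^2)·Dx^3  (order 3).
h: a_k = 0, 0, -27/2, -27, -81/8, 243/10, -2187/80, -8019/56, …
ICs: h(0) = 0, h′(0) = 0, h′′(0) = -27.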